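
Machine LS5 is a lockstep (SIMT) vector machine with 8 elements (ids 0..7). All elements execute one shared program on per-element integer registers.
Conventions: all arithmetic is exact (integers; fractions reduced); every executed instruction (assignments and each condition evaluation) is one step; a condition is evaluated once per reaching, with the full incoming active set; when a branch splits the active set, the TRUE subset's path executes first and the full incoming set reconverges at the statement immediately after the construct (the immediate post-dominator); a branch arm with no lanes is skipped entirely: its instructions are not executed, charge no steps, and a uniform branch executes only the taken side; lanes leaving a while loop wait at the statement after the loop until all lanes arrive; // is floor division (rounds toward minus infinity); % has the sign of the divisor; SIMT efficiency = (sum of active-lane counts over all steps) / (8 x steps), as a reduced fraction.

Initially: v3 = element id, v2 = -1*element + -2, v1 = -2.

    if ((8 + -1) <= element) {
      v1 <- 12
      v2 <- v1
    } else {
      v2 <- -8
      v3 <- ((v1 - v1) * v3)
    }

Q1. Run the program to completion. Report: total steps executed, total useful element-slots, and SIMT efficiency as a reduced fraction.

Answer: 5 steps, 24 useful, 3/5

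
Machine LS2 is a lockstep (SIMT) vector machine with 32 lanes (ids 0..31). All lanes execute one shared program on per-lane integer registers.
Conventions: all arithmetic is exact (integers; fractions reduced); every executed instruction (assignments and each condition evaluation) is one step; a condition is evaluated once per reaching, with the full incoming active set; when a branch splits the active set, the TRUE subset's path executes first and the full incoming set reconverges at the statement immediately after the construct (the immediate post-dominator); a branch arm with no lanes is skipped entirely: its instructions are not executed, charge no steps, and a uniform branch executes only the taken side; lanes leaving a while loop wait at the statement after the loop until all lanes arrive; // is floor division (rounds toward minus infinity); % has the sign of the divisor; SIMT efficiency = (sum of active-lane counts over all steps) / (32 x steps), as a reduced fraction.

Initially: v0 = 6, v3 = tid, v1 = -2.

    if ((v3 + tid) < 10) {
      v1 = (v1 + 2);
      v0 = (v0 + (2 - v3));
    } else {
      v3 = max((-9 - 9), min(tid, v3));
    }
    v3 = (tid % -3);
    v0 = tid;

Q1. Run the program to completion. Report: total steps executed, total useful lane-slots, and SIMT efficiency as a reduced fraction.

Answer: 6 steps, 133 useful, 133/192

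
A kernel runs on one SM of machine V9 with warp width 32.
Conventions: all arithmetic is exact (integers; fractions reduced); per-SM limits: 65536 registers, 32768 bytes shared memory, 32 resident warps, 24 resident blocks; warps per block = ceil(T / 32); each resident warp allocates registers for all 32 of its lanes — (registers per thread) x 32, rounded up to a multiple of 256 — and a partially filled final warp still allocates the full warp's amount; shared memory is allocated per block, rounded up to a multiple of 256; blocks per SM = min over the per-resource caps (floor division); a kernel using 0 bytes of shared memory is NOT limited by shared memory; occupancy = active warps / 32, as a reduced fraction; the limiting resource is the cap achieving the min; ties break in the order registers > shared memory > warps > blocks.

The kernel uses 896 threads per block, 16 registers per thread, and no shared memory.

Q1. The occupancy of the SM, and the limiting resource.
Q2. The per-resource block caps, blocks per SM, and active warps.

Answer: occupancy 7/8, limited by warps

registers: 4 blocks
shared memory: no limit (kernel uses none)
warps: 1 block
blocks: 24 blocks

Answer: 1 block, 28 active warps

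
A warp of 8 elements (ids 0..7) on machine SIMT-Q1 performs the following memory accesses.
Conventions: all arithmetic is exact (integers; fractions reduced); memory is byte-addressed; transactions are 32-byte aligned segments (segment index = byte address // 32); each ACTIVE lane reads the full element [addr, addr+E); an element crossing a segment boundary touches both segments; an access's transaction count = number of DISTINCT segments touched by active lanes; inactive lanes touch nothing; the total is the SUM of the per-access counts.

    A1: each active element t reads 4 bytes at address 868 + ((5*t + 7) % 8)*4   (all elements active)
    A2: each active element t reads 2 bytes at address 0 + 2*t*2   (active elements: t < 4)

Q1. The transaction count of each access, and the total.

A1: 2 transactions
A2: 1 transaction

Answer: 2,1; total 3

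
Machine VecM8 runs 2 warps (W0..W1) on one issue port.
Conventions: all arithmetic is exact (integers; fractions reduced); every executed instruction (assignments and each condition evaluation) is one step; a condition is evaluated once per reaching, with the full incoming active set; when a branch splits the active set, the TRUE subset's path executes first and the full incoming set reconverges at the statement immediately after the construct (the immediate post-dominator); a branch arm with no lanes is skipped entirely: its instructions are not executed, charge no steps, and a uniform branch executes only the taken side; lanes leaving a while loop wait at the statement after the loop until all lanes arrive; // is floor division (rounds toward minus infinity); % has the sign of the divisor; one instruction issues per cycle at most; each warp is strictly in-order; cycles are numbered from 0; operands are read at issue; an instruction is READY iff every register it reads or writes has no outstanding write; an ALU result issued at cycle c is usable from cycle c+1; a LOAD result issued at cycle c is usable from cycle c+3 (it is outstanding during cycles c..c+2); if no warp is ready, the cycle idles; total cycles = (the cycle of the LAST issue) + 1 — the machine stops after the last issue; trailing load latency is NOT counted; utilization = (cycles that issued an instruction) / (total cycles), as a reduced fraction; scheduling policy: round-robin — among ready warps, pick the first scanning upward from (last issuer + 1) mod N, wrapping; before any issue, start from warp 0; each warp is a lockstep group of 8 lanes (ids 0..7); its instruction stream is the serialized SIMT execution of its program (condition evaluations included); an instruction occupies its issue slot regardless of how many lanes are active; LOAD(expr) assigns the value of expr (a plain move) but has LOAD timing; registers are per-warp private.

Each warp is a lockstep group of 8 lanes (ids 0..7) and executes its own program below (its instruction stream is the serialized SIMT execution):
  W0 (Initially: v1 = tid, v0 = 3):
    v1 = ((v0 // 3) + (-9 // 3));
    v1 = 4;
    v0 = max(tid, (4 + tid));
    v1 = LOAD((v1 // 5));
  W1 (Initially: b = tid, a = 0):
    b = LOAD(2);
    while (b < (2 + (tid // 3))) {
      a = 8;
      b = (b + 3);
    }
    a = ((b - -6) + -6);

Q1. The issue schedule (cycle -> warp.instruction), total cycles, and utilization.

cycle 0: W0.I0
cycle 1: W1.I0
cycle 2: W0.I1
cycle 3: W0.I2
cycle 4: W1.I1
cycle 5: W0.I3
cycle 6: W1.I2
cycle 7: W1.I3
cycle 8: W1.I4
cycle 9: W1.I5

Answer: 10 cycles, utilization 1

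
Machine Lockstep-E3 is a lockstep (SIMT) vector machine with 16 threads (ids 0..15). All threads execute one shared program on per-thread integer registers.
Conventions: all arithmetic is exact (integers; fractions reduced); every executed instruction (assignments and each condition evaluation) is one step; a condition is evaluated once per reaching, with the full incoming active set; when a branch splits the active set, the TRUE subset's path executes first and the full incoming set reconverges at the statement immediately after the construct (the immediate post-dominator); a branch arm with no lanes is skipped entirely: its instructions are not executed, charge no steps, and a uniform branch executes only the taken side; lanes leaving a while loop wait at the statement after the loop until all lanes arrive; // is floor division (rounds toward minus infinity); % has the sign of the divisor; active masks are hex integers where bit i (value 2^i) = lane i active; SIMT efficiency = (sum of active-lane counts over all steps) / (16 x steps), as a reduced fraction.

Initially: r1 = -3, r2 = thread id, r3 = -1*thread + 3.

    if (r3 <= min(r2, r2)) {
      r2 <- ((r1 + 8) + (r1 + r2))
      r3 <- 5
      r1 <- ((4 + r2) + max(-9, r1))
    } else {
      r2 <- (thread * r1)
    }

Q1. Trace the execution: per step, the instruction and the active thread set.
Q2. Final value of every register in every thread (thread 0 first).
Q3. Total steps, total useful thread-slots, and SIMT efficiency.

step 0: eval (r3 <= min(r2, r2))     0xffff
step 1: r2 <- ((r1 + 8) + (r1 + r2)) 0xfffc
step 2: r3 <- 5                      0xfffc
step 3: r1 <- ((4 + r2) + max(-9, r1)) 0xfffc
step 4: r2 <- (thread * r1)          0x0003

Answer: 5 steps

r1: -3,-3,5,6,7,8,9,10,11,12,13,14,15,16,17,18
r2: 0,-3,4,5,6,7,8,9,10,11,12,13,14,15,16,17
r3: 3,2,5,5,5,5,5,5,5,5,5,5,5,5,5,5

steps = 5; useful = 60; efficiency = 60/80 = 3/4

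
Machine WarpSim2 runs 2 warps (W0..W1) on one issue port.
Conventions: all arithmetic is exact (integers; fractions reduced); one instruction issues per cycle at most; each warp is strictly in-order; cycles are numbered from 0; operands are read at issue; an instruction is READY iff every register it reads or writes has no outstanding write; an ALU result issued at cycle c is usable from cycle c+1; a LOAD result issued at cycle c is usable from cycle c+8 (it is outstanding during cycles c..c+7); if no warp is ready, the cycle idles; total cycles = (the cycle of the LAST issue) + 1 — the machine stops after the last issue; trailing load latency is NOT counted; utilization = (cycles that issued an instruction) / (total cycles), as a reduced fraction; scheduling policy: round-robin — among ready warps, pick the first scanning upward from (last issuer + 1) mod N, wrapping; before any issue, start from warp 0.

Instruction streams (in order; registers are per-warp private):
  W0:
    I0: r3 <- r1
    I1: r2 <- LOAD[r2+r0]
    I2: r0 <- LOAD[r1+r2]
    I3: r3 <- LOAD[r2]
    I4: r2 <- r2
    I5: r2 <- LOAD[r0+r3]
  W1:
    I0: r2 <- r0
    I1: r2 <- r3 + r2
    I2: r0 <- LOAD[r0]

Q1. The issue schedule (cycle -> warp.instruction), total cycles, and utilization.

cycle 0: W0.I0
cycle 1: W1.I0
cycle 2: W0.I1
cycle 3: W1.I1
cycle 4: W1.I2
cycle 5: idle
cycle 6: idle
cycle 7: idle
cycle 8: idle
cycle 9: idle
cycle 10: W0.I2
cycle 11: W0.I3
cycle 12: W0.I4
cycle 13: idle
cycle 14: idle
cycle 15: idle
cycle 16: idle
cycle 17: idle
cycle 18: idle
cycle 19: W0.I5

Answer: 20 cycles, utilization 9/20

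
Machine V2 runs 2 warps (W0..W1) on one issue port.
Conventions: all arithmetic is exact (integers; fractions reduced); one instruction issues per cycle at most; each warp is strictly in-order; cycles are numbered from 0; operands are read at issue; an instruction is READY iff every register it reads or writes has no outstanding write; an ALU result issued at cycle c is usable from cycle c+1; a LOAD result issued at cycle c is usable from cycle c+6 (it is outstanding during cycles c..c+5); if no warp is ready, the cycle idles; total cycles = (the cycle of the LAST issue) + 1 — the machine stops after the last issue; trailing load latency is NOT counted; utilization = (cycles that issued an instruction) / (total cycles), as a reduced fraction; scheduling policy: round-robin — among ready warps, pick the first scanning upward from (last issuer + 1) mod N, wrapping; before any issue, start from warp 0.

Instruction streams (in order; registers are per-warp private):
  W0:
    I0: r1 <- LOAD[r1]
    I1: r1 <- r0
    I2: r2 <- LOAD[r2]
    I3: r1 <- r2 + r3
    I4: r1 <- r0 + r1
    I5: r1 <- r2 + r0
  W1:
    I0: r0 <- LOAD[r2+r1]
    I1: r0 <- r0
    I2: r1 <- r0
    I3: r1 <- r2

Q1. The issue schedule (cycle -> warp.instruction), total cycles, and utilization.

cycle 0: W0.I0
cycle 1: W1.I0
cycle 2: idle
cycle 3: idle
cycle 4: idle
cycle 5: idle
cycle 6: W0.I1
cycle 7: W1.I1
cycle 8: W0.I2
cycle 9: W1.I2
cycle 10: W1.I3
cycle 11: idle
cycle 12: idle
cycle 13: idle
cycle 14: W0.I3
cycle 15: W0.I4
cycle 16: W0.I5

Answer: 17 cycles, utilization 10/17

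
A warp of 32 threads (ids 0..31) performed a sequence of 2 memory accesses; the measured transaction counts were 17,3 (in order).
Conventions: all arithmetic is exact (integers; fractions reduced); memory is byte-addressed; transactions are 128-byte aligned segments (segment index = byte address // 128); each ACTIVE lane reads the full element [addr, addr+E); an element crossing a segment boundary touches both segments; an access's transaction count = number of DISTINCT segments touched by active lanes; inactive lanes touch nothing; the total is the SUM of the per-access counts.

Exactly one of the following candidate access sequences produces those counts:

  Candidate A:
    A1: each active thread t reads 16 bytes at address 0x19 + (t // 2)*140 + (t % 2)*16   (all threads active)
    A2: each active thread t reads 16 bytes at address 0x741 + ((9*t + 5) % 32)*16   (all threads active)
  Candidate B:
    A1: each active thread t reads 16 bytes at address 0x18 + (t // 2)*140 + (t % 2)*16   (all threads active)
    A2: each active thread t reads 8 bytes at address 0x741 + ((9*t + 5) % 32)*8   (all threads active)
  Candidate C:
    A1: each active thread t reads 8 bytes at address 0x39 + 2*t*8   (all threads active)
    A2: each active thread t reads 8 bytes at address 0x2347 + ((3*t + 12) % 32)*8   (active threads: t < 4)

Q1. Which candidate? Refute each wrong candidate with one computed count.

A: A2 gives 5 transactions, not 3
C: A1 gives 5 transactions, not 17
B: all counts match (17,3)

Answer: B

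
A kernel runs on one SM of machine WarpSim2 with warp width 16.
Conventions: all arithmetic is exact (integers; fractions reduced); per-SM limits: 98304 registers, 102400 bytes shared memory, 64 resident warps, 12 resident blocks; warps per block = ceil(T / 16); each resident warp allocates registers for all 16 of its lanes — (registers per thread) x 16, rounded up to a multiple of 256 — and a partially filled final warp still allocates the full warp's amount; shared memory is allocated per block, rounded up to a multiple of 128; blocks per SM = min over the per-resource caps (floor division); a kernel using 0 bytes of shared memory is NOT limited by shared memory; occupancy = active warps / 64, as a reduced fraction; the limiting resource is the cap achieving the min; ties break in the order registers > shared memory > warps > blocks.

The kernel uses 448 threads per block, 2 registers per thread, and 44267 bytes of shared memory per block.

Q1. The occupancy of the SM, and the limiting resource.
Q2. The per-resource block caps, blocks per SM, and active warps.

Answer: occupancy 7/8, limited by shared memory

registers: 13 blocks
shared memory: 2 blocks
warps: 2 blocks
blocks: 12 blocks

Answer: 2 blocks, 56 active warps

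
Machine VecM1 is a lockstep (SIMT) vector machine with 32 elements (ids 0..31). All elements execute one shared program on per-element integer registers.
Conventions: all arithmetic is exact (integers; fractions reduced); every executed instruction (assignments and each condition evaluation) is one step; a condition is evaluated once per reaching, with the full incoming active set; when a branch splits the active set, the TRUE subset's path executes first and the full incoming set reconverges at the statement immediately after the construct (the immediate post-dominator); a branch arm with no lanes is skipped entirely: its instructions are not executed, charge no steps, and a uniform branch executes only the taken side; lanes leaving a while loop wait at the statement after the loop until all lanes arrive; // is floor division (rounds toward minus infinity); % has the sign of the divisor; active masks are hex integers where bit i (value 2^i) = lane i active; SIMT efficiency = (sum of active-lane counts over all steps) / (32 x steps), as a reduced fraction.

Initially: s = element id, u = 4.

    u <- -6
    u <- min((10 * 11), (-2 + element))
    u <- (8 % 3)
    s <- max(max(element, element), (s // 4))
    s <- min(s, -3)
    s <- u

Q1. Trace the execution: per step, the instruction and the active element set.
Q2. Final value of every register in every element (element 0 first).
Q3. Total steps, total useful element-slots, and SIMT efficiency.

step 0: u <- -6                      0xffffffff
step 1: u <- min((10 * 11), (-2 + element)) 0xffffffff
step 2: u <- (8 % 3)                 0xffffffff
step 3: s <- max(max(element, element), (s // 4)) 0xffffffff
step 4: s <- min(s, -3)              0xffffffff
step 5: s <- u                       0xffffffff

Answer: 6 steps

s: 2,2,2,2,2,2,2,2,2,2,2,2,2,2,2,2,2,2,2,2,2,2,2,2,2,2,2,2,2,2,2,2
u: 2,2,2,2,2,2,2,2,2,2,2,2,2,2,2,2,2,2,2,2,2,2,2,2,2,2,2,2,2,2,2,2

steps = 6; useful = 192; efficiency = 192/192 = 1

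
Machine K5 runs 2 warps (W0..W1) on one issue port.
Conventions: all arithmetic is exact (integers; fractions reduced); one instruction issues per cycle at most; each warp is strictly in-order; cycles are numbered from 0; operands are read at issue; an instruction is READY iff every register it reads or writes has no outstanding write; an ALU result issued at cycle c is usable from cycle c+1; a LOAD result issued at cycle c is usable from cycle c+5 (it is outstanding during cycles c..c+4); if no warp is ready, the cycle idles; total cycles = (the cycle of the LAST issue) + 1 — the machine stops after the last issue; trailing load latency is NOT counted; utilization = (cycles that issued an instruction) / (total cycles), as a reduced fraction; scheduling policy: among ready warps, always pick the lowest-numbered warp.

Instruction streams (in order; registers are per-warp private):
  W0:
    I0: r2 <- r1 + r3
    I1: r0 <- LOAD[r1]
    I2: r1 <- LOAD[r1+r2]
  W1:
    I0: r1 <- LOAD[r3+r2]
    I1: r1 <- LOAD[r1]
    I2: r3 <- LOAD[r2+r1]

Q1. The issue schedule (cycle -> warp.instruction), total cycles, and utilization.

cycle 0: W0.I0
cycle 1: W0.I1
cycle 2: W0.I2
cycle 3: W1.I0
cycle 4: idle
cycle 5: idle
cycle 6: idle
cycle 7: idle
cycle 8: W1.I1
cycle 9: idle
cycle 10: idle
cycle 11: idle
cycle 12: idle
cycle 13: W1.I2

Answer: 14 cycles, utilization 3/7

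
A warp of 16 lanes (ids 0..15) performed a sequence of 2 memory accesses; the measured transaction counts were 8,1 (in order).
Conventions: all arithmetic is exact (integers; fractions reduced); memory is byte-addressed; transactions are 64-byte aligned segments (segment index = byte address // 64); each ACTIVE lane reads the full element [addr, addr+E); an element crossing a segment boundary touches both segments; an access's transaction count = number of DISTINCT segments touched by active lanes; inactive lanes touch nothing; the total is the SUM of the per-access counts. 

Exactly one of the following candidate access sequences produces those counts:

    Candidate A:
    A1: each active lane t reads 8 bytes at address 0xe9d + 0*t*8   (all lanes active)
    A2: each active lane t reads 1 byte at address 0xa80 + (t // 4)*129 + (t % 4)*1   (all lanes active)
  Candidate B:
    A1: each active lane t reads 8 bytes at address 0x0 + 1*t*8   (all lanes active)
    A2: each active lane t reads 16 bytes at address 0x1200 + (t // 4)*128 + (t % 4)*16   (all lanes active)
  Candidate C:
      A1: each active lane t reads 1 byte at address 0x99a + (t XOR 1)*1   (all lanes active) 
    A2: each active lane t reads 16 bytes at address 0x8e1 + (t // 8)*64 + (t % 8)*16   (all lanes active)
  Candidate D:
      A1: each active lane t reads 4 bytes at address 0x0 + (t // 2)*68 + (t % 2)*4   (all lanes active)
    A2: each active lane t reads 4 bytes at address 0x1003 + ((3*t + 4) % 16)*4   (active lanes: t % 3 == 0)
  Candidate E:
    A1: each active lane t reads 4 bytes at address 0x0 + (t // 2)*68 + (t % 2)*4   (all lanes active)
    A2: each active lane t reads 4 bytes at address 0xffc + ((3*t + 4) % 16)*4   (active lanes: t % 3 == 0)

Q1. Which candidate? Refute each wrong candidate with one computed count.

A: A1 gives 1 transaction, not 8
B: A1 gives 2 transactions, not 8
C: A1 gives 1 transaction, not 8
D: A2 gives 2 transactions, not 1
E: all counts match (8,1)

Answer: E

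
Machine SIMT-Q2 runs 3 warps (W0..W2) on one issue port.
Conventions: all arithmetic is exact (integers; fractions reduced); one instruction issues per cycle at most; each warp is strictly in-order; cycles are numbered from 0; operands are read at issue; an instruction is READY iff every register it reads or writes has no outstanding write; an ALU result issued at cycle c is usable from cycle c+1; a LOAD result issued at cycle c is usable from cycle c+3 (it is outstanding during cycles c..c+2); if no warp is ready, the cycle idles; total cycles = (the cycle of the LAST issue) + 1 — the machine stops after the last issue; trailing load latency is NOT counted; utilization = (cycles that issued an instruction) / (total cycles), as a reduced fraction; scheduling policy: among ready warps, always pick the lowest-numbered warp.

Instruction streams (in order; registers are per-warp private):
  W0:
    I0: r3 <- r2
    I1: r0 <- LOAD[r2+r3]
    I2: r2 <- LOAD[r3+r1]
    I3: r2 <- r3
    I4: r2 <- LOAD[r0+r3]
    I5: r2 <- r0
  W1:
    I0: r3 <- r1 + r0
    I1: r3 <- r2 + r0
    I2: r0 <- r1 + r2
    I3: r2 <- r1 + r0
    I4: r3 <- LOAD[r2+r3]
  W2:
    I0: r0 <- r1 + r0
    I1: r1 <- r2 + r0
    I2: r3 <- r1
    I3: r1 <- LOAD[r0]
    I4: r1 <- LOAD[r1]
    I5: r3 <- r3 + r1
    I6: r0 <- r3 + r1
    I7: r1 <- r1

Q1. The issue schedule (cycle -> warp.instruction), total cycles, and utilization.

cycle 0: W0.I0
cycle 1: W0.I1
cycle 2: W0.I2
cycle 3: W1.I0
cycle 4: W1.I1
cycle 5: W0.I3
cycle 6: W0.I4
cycle 7: W1.I2
cycle 8: W1.I3
cycle 9: W0.I5
cycle 10: W1.I4
cycle 11: W2.I0
cycle 12: W2.I1
cycle 13: W2.I2
cycle 14: W2.I3
cycle 15: idle
cycle 16: idle
cycle 17: W2.I4
cycle 18: idle
cycle 19: idle
cycle 20: W2.I5
cycle 21: W2.I6
cycle 22: W2.I7

Answer: 23 cycles, utilization 19/23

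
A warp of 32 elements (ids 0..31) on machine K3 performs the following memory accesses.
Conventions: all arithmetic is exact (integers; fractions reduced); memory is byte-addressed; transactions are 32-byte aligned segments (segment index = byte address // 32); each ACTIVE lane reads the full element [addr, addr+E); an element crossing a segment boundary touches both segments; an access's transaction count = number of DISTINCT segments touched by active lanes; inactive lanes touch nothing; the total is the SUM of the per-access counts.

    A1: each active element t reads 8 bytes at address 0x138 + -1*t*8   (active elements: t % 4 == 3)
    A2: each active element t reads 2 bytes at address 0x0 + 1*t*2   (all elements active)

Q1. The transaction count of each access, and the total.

A1: 8 transactions
A2: 2 transactions

Answer: 8,2; total 10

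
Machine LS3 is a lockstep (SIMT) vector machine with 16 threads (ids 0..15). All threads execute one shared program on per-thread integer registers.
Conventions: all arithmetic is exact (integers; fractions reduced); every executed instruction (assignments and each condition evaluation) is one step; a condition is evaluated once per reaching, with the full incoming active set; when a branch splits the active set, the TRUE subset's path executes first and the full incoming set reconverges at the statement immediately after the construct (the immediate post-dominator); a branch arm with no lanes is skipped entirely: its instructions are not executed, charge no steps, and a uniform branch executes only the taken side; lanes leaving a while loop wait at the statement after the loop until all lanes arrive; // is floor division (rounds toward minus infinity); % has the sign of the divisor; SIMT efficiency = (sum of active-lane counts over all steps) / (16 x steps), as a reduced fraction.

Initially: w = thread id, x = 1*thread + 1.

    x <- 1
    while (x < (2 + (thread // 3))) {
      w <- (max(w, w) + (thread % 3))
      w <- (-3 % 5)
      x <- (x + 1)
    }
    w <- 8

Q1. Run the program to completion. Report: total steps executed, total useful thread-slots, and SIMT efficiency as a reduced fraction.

Answer: 27 steps, 252 useful, 7/12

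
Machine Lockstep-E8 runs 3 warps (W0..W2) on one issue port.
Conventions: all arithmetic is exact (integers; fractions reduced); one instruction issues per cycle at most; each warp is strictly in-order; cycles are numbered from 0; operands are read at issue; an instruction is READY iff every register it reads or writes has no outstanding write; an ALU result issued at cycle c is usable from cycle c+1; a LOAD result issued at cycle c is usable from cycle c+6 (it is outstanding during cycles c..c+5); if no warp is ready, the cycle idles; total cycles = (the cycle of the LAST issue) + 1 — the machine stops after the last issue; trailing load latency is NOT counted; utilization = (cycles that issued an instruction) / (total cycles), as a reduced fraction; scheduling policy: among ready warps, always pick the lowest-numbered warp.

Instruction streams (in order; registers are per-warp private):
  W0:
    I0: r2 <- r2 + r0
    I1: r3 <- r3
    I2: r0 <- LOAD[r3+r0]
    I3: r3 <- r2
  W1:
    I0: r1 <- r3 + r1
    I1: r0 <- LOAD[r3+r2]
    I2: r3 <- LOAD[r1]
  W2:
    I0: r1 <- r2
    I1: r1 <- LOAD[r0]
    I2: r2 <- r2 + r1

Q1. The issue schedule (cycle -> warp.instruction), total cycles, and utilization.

cycle 0: W0.I0
cycle 1: W0.I1
cycle 2: W0.I2
cycle 3: W0.I3
cycle 4: W1.I0
cycle 5: W1.I1
cycle 6: W1.I2
cycle 7: W2.I0
cycle 8: W2.I1
cycle 9: idle
cycle 10: idle
cycle 11: idle
cycle 12: idle
cycle 13: idle
cycle 14: W2.I2

Answer: 15 cycles, utilization 2/3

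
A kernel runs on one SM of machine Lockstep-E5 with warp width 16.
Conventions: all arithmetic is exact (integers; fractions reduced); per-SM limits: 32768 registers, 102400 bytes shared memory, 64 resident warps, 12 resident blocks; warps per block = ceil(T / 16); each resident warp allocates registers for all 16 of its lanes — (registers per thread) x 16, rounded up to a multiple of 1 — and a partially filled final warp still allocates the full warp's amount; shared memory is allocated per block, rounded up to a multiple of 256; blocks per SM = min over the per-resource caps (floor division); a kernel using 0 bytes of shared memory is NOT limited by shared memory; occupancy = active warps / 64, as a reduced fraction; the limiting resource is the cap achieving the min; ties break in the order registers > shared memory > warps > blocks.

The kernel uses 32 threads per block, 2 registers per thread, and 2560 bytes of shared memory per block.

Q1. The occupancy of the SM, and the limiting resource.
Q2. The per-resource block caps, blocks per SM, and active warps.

Answer: occupancy 3/8, limited by blocks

registers: 512 blocks
shared memory: 40 blocks
warps: 32 blocks
blocks: 12 blocks

Answer: 12 blocks, 24 active warps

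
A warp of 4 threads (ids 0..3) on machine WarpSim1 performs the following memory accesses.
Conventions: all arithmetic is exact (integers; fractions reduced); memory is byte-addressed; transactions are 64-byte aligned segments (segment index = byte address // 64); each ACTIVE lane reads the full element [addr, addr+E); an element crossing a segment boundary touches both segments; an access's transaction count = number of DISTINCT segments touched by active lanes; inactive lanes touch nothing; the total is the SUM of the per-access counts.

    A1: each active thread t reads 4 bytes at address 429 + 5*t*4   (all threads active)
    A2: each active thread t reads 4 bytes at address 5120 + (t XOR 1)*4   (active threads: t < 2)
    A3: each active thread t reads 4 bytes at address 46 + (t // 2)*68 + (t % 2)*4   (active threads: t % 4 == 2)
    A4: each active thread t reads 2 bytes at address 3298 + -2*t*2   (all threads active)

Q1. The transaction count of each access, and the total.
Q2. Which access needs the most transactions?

A1: 2 transactions
A2: 1 transaction
A3: 1 transaction
A4: 1 transaction

Answer: 2,1,1,1; total 5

Answer: A1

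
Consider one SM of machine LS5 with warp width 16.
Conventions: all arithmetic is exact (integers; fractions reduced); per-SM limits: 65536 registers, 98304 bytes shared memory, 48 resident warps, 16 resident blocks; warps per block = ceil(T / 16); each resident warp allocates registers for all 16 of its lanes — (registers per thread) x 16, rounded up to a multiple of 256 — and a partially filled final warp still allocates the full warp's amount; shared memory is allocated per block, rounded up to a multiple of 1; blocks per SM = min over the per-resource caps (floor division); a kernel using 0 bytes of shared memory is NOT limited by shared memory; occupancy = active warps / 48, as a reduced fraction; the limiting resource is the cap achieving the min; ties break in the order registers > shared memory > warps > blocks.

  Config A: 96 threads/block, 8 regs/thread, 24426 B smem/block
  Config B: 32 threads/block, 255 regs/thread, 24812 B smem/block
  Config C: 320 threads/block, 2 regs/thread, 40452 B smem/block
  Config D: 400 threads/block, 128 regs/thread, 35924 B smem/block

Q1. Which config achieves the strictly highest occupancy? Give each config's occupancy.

occupancies: A 1/2, B 1/8, C 5/6, D 25/48

Answer: C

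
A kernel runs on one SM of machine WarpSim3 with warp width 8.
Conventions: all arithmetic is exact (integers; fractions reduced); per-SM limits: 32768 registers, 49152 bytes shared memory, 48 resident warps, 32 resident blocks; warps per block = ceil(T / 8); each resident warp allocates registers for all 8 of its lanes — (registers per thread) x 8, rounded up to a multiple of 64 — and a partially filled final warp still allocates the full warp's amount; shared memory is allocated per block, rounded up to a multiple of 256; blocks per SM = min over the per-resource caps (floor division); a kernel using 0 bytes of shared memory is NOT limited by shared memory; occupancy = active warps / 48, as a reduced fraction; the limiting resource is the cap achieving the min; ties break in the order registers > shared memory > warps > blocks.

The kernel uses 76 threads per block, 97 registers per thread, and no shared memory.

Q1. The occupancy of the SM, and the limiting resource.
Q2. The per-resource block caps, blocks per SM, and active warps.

Answer: occupancy 5/8, limited by registers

registers: 3 blocks
shared memory: no limit (kernel uses none)
warps: 4 blocks
blocks: 32 blocks

Answer: 3 blocks, 30 active warps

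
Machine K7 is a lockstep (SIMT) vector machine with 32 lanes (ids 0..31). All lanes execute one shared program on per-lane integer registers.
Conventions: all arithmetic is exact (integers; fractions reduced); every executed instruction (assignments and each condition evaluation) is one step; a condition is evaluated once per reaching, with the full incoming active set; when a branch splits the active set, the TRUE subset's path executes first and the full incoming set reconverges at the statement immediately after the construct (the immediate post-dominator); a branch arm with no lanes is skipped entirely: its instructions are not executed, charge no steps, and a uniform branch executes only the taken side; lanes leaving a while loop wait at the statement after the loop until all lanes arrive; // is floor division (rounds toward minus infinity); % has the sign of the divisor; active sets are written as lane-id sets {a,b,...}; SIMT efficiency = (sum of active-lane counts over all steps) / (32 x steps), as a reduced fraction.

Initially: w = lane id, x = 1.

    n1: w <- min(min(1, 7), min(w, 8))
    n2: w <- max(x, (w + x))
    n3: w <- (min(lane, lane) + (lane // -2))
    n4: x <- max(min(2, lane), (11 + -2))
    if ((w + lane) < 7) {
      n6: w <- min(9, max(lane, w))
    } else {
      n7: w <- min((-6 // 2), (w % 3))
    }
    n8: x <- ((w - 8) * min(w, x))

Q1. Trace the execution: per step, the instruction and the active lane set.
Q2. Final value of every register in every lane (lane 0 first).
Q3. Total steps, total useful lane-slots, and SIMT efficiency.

step 0: w <- min(min(1, 7), min(w, 8)) {0,1,2,3,4,5,6,7,8,9,10,11,12,13,14,15,16,17,18,19,20,21,22,23,24,25,26,27,28,29,30,31}
step 1: w <- max(x, (w + x))         {0,1,2,3,4,5,6,7,8,9,10,11,12,13,14,15,16,17,18,19,20,21,22,23,24,25,26,27,28,29,30,31}
step 2: w <- (min(lane, lane) + (lane // -2)) {0,1,2,3,4,5,6,7,8,9,10,11,12,13,14,15,16,17,18,19,20,21,22,23,24,25,26,27,28,29,30,31}
step 3: x <- max(min(2, lane), (11 + -2)) {0,1,2,3,4,5,6,7,8,9,10,11,12,13,14,15,16,17,18,19,20,21,22,23,24,25,26,27,28,29,30,31}
step 4: eval ((w + lane) < 7)        {0,1,2,3,4,5,6,7,8,9,10,11,12,13,14,15,16,17,18,19,20,21,22,23,24,25,26,27,28,29,30,31}
step 5: w <- min(9, max(lane, w))    {0,1,2,3,4}
step 6: w <- min((-6 // 2), (w % 3)) {5,6,7,8,9,10,11,12,13,14,15,16,17,18,19,20,21,22,23,24,25,26,27,28,29,30,31}
step 7: x <- ((w - 8) * min(w, x))   {0,1,2,3,4,5,6,7,8,9,10,11,12,13,14,15,16,17,18,19,20,21,22,23,24,25,26,27,28,29,30,31}

Answer: 8 steps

w: 0,1,2,3,4,-3,-3,-3,-3,-3,-3,-3,-3,-3,-3,-3,-3,-3,-3,-3,-3,-3,-3,-3,-3,-3,-3,-3,-3,-3,-3,-3
x: 0,-7,-12,-15,-16,33,33,33,33,33,33,33,33,33,33,33,33,33,33,33,33,33,33,33,33,33,33,33,33,33,33,33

steps = 8; useful = 224; efficiency = 224/256 = 7/8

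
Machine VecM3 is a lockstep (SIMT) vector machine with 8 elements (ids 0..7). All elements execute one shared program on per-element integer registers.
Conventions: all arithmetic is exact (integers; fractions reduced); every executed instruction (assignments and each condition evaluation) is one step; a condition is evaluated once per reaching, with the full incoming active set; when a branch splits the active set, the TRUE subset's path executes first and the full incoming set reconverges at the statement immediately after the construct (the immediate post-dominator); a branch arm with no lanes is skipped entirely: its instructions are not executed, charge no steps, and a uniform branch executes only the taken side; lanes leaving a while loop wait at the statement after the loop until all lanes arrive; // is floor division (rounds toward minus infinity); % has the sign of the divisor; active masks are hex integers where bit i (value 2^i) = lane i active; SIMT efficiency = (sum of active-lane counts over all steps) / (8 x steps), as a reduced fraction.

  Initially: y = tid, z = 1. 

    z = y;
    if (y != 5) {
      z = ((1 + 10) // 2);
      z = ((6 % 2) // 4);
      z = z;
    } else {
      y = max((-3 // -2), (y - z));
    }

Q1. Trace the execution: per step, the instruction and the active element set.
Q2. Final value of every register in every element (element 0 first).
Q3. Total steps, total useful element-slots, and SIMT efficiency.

step 0: z <- y                       0xff
step 1: eval (y != 5)                0xff
step 2: z <- ((1 + 10) // 2)         0xdf
step 3: z <- ((6 % 2) // 4)          0xdf
step 4: z <- z                       0xdf
step 5: y <- max((-3 // -2), (y - z)) 0x20

Answer: 6 steps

y: 0,1,2,3,4,1,6,7
z: 0,0,0,0,0,5,0,0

steps = 6; useful = 38; efficiency = 38/48 = 19/24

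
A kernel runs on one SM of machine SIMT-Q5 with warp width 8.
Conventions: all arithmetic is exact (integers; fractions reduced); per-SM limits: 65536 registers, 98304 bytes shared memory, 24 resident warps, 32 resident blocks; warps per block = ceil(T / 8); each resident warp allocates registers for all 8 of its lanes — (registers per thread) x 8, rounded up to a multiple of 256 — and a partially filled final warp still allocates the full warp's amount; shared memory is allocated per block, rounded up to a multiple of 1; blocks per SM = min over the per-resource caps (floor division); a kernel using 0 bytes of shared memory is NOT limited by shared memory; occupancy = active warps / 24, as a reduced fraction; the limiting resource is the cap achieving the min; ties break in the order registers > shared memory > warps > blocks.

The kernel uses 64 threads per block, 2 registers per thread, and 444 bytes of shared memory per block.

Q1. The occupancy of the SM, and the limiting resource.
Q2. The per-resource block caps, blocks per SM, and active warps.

Answer: occupancy 1, limited by warps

registers: 32 blocks
shared memory: 221 blocks
warps: 3 blocks
blocks: 32 blocks

Answer: 3 blocks, 24 active warps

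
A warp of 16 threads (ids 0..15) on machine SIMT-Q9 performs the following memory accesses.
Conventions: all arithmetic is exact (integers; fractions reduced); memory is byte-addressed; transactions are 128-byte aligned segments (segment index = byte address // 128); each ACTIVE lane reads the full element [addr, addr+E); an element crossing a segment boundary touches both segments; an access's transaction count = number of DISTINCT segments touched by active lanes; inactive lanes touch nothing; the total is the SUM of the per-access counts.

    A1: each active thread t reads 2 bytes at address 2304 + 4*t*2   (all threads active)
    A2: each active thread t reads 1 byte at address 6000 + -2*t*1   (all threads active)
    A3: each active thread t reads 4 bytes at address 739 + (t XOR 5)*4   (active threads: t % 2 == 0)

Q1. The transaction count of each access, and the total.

A1: 1 transaction
A2: 1 transaction
A3: 2 transactions

Answer: 1,1,2; total 4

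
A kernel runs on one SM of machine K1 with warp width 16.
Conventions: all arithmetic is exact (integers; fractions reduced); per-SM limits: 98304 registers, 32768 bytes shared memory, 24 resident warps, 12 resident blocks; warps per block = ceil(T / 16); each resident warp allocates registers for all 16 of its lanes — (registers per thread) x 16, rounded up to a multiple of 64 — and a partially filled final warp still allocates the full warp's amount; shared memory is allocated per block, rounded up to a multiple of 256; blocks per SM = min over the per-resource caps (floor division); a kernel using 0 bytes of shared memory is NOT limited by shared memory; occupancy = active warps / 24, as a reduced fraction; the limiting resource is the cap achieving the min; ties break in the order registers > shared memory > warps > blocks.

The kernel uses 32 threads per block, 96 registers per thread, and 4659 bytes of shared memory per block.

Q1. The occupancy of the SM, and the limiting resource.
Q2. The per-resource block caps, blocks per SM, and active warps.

Answer: occupancy 1/2, limited by shared memory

registers: 32 blocks
shared memory: 6 blocks
warps: 12 blocks
blocks: 12 blocks

Answer: 6 blocks, 12 active warps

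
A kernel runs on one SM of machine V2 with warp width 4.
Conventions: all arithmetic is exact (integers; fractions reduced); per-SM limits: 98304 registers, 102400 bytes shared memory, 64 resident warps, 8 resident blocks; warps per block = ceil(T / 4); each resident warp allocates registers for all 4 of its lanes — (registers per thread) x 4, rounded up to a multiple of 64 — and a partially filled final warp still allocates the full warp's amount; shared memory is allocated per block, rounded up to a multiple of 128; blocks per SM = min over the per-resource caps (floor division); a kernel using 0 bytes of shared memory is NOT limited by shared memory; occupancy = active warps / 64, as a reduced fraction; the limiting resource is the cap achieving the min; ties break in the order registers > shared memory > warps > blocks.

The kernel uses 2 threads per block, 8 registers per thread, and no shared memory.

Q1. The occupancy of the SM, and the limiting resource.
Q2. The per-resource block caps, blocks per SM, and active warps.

Answer: occupancy 1/8, limited by blocks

registers: 1536 blocks
shared memory: no limit (kernel uses none)
warps: 64 blocks
blocks: 8 blocks

Answer: 8 blocks, 8 active warps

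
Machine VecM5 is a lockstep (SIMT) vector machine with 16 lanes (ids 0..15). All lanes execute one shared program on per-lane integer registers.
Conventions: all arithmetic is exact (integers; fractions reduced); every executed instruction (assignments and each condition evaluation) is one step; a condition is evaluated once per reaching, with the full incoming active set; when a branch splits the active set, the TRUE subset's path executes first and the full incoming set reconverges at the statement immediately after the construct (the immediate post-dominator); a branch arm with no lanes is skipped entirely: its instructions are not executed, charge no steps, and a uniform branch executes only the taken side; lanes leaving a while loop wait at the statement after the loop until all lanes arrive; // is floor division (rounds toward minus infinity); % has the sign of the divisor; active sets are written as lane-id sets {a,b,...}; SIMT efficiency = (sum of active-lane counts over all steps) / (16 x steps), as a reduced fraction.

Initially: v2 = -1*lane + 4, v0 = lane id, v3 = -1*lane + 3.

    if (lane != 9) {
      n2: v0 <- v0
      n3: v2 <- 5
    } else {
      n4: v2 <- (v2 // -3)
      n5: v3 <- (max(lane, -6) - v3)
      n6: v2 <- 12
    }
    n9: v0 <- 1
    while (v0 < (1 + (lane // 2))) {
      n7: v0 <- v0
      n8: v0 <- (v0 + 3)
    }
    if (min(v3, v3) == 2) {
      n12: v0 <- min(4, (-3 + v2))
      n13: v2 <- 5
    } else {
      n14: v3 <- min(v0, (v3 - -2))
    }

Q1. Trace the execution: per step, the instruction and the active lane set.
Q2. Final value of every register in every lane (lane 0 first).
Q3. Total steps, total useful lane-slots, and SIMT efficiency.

step 0: eval (lane != 9)             {0,1,2,3,4,5,6,7,8,9,10,11,12,13,14,15}
step 1: v0 <- v0                     {0,1,2,3,4,5,6,7,8,10,11,12,13,14,15}
step 2: v2 <- 5                      {0,1,2,3,4,5,6,7,8,10,11,12,13,14,15}
step 3: v2 <- (v2 // -3)             {9}
step 4: v3 <- (max(lane, -6) - v3)   {9}
step 5: v2 <- 12                     {9}
step 6: v0 <- 1                      {0,1,2,3,4,5,6,7,8,9,10,11,12,13,14,15}
step 7: eval (v0 < (1 + (lane // 2))) {0,1,2,3,4,5,6,7,8,9,10,11,12,13,14,15}
step 8: v0 <- v0                     {2,3,4,5,6,7,8,9,10,11,12,13,14,15}
step 9: v0 <- (v0 + 3)               {2,3,4,5,6,7,8,9,10,11,12,13,14,15}
step 10: eval (v0 < (1 + (lane // 2))) {2,3,4,5,6,7,8,9,10,11,12,13,14,15}
step 11: v0 <- v0                     {8,9,10,11,12,13,14,15}
step 12: v0 <- (v0 + 3)               {8,9,10,11,12,13,14,15}
step 13: eval (v0 < (1 + (lane // 2))) {8,9,10,11,12,13,14,15}
step 14: v0 <- v0                     {14,15}
step 15: v0 <- (v0 + 3)               {14,15}
step 16: eval (v0 < (1 + (lane // 2))) {14,15}
step 17: eval (min(v3, v3) == 2)      {0,1,2,3,4,5,6,7,8,9,10,11,12,13,14,15}
step 18: v0 <- min(4, (-3 + v2))      {1}
step 19: v2 <- 5                      {1}
step 20: v3 <- min(v0, (v3 - -2))     {0,2,3,4,5,6,7,8,9,10,11,12,13,14,15}

Answer: 21 steps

v2: 5,5,5,5,5,5,5,5,5,12,5,5,5,5,5,5
v0: 1,2,4,4,4,4,4,4,7,7,7,7,7,7,10,10
v3: 1,2,3,2,1,0,-1,-2,-3,7,-5,-6,-7,-8,-9,-10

steps = 21; useful = 186; efficiency = 186/336 = 31/56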